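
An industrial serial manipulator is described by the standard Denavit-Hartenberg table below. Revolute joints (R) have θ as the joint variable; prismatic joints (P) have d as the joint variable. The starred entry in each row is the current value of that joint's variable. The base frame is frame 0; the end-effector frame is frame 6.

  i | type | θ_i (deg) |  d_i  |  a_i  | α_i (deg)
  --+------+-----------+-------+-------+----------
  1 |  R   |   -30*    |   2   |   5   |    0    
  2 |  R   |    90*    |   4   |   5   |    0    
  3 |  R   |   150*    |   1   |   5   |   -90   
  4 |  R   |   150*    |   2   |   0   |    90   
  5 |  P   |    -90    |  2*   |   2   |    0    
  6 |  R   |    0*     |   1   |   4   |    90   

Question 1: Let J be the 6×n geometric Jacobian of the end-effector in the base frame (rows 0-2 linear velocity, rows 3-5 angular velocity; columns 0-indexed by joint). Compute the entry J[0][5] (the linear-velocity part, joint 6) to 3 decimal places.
axis z_5 = (-0.4330,-0.2500,-0.8660); lever o_n−o_5 = (-2.4330,3.2141,-0.8660)
cross product → J_v[:, 5] = (3.0000,1.7321,-2.0000)
J_ω[:, 5] = z_5
entry J[0][5] = 3.0000

3.000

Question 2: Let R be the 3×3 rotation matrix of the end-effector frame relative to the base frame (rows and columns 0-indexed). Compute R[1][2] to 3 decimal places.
-0.433

End-effector z-axis (col 2 of R) = (-0.7500,-0.4330,0.5000)
R[1][2] = -0.4330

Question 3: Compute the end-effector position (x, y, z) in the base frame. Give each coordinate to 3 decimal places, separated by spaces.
-0.799 2.044 4.402

after link 1: o_1 = (4.3301, -2.5000, 2.0000)
after link 2: o_2 = (6.8301, 1.8301, 6.0000)
after link 3: o_3 = (2.5000, -0.6699, 7.0000)
after link 4: o_4 = (3.5000, -2.4019, 7.0000)
after link 5: o_5 = (1.6340, -1.1699, 5.2679)
after link 6: o_6 = (-0.7990, 2.0442, 4.4019)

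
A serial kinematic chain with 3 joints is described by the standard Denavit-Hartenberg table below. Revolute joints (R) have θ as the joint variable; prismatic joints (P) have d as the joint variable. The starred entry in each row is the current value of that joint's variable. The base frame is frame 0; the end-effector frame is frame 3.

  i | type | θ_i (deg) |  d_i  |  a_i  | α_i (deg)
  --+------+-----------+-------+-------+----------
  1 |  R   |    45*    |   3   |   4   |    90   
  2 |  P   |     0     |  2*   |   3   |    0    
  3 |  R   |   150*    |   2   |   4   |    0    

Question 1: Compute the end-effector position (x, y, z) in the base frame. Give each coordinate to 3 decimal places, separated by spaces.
after link 1: o_1 = (2.8284, 2.8284, 3.0000)
after link 2: o_2 = (6.3640, 3.5355, 3.0000)
after link 3: o_3 = (5.3287, -0.3282, 5.0000)

5.329 -0.328 5.000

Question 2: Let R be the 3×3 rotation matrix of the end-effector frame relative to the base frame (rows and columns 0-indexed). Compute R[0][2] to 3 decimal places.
End-effector z-axis (col 2 of R) = (0.7071,-0.7071,0.0000)
R[0][2] = 0.7071

0.707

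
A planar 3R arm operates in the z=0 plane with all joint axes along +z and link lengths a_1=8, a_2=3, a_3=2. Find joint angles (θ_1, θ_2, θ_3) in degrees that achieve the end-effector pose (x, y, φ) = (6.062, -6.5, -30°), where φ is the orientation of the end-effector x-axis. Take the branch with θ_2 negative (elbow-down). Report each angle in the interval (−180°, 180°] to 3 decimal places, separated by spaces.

-30.001 -120.002 120.003

wrist centre = target − a_3·(cos φ, sin φ) = (4.3299, -5.5000)
cos θ_2 = (48.9985−8²−3²)/(2·8·3) = -0.5000; θ_2 = -120.0021° (elbow-down)
β = atan2(-5.5000,4.3299) = -51.7879°; ψ = atan2(-2.5980,6.4999) = -21.7867°
θ_1 = β − ψ = -30.0013°
θ_3 = φ − θ_1 − θ_2 = 120.0034° (wrapped to (-180°,180°])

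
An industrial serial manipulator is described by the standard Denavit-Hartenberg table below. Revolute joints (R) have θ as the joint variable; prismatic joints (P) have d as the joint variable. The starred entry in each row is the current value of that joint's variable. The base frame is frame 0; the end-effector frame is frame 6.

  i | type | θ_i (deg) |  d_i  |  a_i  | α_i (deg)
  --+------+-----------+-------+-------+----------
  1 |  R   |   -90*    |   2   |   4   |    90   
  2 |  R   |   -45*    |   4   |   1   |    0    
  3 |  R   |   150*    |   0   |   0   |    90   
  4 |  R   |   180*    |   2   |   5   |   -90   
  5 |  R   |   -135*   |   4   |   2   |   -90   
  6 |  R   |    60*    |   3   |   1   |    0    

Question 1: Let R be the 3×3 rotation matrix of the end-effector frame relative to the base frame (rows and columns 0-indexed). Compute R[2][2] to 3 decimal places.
-0.500

End-effector z-axis (col 2 of R) = (-0.0000,-0.8660,-0.5000)
R[2][2] = -0.5000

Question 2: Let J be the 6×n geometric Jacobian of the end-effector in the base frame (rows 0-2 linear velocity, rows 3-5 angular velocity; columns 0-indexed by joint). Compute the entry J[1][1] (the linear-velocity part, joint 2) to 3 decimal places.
axis z_1 = (-1.0000,-0.0000,0.0000); lever o_n−o_1 = (-0.8660,-7.7811,-4.3540)
cross product → J_v[:, 1] = (0.0000,-4.3540,7.7811)
J_ω[:, 1] = z_1
entry J[1][1] = -4.3540

-4.354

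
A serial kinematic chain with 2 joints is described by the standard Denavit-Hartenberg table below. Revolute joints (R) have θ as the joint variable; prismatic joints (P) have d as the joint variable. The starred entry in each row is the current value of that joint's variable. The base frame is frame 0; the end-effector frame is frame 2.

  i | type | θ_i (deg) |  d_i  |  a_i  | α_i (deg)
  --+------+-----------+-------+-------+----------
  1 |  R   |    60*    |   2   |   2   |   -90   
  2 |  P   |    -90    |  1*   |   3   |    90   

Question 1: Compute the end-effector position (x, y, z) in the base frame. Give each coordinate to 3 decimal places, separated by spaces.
after link 1: o_1 = (1.0000, 1.7321, 2.0000)
after link 2: o_2 = (0.1340, 2.2321, 5.0000)

0.134 2.232 5.000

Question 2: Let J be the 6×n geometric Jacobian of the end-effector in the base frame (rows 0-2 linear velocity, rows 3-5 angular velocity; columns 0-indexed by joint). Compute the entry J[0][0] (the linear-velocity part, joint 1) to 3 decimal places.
axis z_0 = ẑ; lever o_n−o_0 = (0.1340,2.2321,5.0000)
cross product → J_v[:, 0] = (-2.2321,0.1340,0.0000)
J_ω[:, 0] = z_0
entry J[0][0] = -2.2321

-2.232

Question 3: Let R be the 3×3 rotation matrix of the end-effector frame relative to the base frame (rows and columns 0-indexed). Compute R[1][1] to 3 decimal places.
0.500

End-effector y-axis (col 1 of R) = (-0.8660,0.5000,0.0000)
R[1][1] = 0.5000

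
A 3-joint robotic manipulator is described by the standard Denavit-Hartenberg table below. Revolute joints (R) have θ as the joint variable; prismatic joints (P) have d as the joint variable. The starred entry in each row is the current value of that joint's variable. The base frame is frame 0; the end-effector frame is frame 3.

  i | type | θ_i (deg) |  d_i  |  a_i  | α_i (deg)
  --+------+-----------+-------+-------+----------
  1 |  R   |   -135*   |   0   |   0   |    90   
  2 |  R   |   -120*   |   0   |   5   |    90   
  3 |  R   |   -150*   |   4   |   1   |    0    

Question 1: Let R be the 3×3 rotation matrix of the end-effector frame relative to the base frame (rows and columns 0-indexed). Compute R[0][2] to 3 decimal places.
0.612

End-effector z-axis (col 2 of R) = (0.6124,0.6124,0.5000)
R[0][2] = 0.6124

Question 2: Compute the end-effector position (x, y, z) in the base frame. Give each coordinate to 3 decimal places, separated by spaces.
4.265 3.558 -1.580

after link 1: o_1 = (0.0000, 0.0000, 0.0000)
after link 2: o_2 = (1.7678, 1.7678, -4.3301)
after link 3: o_3 = (4.2646, 3.5575, -1.5801)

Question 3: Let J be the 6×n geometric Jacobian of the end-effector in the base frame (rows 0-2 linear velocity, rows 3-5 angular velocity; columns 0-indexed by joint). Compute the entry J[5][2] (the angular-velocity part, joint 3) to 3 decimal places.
0.500

axis z_2 = (0.6124,0.6124,0.5000); lever o_n−o_2 = (2.4969,1.7898,2.7500)
cross product → J_v[:, 2] = (0.7891,-0.4356,-0.4330)
J_ω[:, 2] = z_2
entry J[5][2] = 0.5000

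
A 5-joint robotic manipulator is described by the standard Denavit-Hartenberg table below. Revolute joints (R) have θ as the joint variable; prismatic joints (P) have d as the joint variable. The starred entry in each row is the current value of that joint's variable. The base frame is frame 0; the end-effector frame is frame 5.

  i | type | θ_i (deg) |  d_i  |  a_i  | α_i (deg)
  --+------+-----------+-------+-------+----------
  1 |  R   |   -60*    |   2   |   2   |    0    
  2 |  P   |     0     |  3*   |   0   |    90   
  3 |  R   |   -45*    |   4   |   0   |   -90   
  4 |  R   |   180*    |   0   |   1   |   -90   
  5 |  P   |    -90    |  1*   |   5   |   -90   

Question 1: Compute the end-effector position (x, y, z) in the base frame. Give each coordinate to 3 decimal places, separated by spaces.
after link 1: o_1 = (1.0000, -1.7321, 2.0000)
after link 2: o_2 = (1.0000, -1.7321, 5.0000)
after link 3: o_3 = (-2.4641, -3.7321, 5.0000)
after link 4: o_4 = (-2.8177, -3.1197, 5.7071)
after link 5: o_5 = (-1.9159, -6.6815, 9.2426)

-1.916 -6.682 9.243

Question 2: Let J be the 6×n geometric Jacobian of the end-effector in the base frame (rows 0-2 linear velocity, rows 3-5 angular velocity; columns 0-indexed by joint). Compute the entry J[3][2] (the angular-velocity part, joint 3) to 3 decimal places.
-0.866

axis z_2 = (-0.8660,-0.5000,0.0000); lever o_n−o_2 = (-2.9159,-4.9495,4.2426)
cross product → J_v[:, 2] = (-2.1213,3.6742,2.8284)
J_ω[:, 2] = z_2
entry J[3][2] = -0.8660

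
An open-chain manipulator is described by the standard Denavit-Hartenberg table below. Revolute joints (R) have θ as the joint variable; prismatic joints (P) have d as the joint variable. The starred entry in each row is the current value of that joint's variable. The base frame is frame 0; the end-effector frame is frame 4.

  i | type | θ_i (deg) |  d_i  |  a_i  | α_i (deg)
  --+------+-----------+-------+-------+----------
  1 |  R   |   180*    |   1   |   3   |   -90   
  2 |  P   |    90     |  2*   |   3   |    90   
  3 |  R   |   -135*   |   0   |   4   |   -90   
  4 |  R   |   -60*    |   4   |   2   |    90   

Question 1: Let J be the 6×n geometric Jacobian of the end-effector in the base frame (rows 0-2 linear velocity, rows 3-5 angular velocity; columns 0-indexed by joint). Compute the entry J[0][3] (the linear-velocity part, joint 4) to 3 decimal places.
1.000

axis z_3 = (-0.0000,0.7071,-0.7071); lever o_n−o_3 = (-1.7321,3.5355,-2.1213)
cross product → J_v[:, 3] = (1.0000,1.2247,1.2247)
J_ω[:, 3] = z_3
entry J[0][3] = 1.0000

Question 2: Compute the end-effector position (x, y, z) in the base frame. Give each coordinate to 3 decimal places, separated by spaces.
-4.732 4.364 -1.293

after link 1: o_1 = (-3.0000, 0.0000, 1.0000)
after link 2: o_2 = (-3.0000, -2.0000, -2.0000)
after link 3: o_3 = (-3.0000, 0.8284, 0.8284)
after link 4: o_4 = (-4.7321, 4.3640, -1.2929)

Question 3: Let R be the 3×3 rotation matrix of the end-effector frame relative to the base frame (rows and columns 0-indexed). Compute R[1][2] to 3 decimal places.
End-effector z-axis (col 2 of R) = (-0.5000,-0.6124,-0.6124)
R[1][2] = -0.6124

-0.612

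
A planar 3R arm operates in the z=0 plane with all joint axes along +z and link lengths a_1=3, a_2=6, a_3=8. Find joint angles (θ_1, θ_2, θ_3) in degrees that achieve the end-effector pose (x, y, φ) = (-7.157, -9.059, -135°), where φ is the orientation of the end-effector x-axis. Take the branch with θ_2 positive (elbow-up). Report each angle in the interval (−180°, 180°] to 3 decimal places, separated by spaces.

wrist centre = target − a_3·(cos φ, sin φ) = (-1.5001, -3.4021)
cos θ_2 = (13.8250−3²−6²)/(2·3·6) = -0.8660; θ_2 = 149.9938° (elbow-up)
β = atan2(-3.4021,-1.5001) = -113.7947°; ψ = atan2(3.0006,-2.1958) = 126.1969°
θ_1 = β − ψ = -239.9915°
θ_3 = φ − θ_1 − θ_2 = -45.0023° (wrapped to (-180°,180°])

120.008 149.994 -45.002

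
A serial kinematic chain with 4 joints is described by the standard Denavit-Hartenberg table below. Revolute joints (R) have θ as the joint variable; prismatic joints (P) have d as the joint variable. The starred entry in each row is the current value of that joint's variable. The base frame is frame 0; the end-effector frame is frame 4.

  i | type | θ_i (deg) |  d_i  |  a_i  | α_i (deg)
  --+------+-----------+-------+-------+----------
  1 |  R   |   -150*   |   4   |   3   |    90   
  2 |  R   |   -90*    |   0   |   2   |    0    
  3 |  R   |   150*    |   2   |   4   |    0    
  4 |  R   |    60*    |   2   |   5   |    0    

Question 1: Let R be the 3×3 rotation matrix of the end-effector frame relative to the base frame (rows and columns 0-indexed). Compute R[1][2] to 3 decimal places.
0.866

End-effector z-axis (col 2 of R) = (-0.5000,0.8660,0.0000)
R[1][2] = 0.8660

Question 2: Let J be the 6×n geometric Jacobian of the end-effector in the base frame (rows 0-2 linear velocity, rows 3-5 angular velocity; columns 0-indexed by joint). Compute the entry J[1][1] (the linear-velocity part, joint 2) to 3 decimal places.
axis z_1 = (-0.5000,0.8660,0.0000); lever o_n−o_1 = (-1.5670,3.7141,5.7942)
cross product → J_v[:, 1] = (5.0179,2.8971,-0.5000)
J_ω[:, 1] = z_1
entry J[1][1] = 2.8971

2.897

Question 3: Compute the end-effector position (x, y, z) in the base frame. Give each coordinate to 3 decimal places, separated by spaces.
-4.165 2.214 9.794

after link 1: o_1 = (-2.5981, -1.5000, 4.0000)
after link 2: o_2 = (-2.5981, -1.5000, 2.0000)
after link 3: o_3 = (-5.3301, -0.7679, 5.4641)
after link 4: o_4 = (-4.1651, 2.2141, 9.7942)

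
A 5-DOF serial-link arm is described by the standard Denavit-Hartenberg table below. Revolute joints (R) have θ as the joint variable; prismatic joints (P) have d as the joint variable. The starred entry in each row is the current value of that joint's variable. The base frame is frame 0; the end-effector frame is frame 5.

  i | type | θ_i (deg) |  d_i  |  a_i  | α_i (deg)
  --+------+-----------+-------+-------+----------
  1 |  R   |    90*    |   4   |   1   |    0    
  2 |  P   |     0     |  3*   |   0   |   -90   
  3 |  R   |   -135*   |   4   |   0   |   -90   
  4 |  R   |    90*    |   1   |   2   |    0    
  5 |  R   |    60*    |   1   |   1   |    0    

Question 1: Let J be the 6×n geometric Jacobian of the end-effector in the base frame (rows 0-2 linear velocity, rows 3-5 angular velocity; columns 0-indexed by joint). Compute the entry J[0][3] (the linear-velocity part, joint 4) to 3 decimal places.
axis z_3 = (0.0000,0.7071,0.7071); lever o_n−o_3 = (2.5000,2.0266,0.8018)
cross product → J_v[:, 3] = (-0.8660,1.7678,-1.7678)
J_ω[:, 3] = z_3
entry J[0][3] = -0.8660

-0.866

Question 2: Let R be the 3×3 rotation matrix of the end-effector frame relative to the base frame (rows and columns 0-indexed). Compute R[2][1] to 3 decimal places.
-0.354

End-effector y-axis (col 1 of R) = (-0.8660,0.3536,-0.3536)
R[2][1] = -0.3536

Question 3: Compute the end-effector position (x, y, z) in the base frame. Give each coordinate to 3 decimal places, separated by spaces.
-1.500 3.027 7.802

after link 1: o_1 = (0.0000, 1.0000, 4.0000)
after link 2: o_2 = (0.0000, 1.0000, 7.0000)
after link 3: o_3 = (-4.0000, 1.0000, 7.0000)
after link 4: o_4 = (-2.0000, 1.7071, 7.7071)
after link 5: o_5 = (-1.5000, 3.0266, 7.8018)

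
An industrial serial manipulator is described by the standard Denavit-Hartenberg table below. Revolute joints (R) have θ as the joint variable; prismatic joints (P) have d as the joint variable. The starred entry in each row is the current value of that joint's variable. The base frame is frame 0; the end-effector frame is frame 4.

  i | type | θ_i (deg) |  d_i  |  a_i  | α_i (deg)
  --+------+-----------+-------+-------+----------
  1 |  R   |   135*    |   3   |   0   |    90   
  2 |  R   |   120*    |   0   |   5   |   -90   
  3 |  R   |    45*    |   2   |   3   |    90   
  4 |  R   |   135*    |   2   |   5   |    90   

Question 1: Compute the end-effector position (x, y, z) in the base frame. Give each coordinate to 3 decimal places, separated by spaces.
6.791 -4.256 5.459

after link 1: o_1 = (0.0000, 0.0000, 3.0000)
after link 2: o_2 = (1.7678, -1.7678, 7.3301)
after link 3: o_3 = (2.2425, -5.2425, 8.1672)
after link 4: o_4 = (6.7915, -4.2559, 5.4592)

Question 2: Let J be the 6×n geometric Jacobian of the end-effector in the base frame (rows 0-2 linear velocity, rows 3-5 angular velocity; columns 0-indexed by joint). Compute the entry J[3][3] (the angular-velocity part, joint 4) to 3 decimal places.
axis z_3 = (0.7500,0.2500,0.6124); lever o_n−o_3 = (4.5489,0.9866,-2.7081)
cross product → J_v[:, 3] = (-1.2812,4.8167,-0.3973)
J_ω[:, 3] = z_3
entry J[3][3] = 0.7500

0.750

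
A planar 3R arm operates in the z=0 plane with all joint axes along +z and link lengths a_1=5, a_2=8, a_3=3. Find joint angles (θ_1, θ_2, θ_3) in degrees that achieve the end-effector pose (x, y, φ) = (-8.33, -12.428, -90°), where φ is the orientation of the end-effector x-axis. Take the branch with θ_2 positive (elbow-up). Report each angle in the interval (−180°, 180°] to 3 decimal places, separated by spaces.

wrist centre = target − a_3·(cos φ, sin φ) = (-8.3300, -9.4280)
cos θ_2 = (158.2761−5²−8²)/(2·5·8) = 0.8660; θ_2 = 30.0085° (elbow-up)
β = atan2(-9.4280,-8.3300) = -131.4618°; ψ = atan2(4.0010,11.9276) = 18.5437°
θ_1 = β − ψ = -150.0055°
θ_3 = φ − θ_1 − θ_2 = 29.9970° (wrapped to (-180°,180°])

-150.005 30.009 29.997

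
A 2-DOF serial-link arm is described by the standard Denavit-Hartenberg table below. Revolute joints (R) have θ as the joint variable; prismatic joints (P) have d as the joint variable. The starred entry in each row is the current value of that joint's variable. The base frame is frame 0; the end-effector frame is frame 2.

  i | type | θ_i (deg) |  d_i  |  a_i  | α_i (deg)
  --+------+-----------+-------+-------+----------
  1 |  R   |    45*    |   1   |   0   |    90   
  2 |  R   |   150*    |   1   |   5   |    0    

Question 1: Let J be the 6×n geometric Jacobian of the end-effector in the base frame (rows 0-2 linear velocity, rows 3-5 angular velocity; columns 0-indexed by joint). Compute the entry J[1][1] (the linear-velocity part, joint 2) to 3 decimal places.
axis z_1 = (0.7071,-0.7071,0.0000); lever o_n−o_1 = (-2.3548,-3.7690,2.5000)
cross product → J_v[:, 1] = (-1.7678,-1.7678,-4.3301)
J_ω[:, 1] = z_1
entry J[1][1] = -1.7678

-1.768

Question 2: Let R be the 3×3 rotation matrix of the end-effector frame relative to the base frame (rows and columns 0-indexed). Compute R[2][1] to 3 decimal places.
-0.866

End-effector y-axis (col 1 of R) = (-0.3536,-0.3536,-0.8660)
R[2][1] = -0.8660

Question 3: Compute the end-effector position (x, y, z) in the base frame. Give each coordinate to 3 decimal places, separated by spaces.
-2.355 -3.769 3.500

after link 1: o_1 = (0.0000, 0.0000, 1.0000)
after link 2: o_2 = (-2.3548, -3.7690, 3.5000)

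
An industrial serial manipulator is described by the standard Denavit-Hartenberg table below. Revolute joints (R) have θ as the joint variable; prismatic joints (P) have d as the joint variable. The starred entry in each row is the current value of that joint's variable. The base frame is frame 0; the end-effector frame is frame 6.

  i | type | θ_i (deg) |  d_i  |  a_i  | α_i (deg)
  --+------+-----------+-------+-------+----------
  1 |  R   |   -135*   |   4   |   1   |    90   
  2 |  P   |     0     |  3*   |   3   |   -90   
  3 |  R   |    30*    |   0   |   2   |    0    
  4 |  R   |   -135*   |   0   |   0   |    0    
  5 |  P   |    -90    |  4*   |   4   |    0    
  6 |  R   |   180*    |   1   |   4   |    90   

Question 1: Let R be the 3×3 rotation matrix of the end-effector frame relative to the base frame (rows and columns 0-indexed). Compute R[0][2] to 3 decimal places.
End-effector z-axis (col 2 of R) = (-0.5000,0.8660,0.0000)
R[0][2] = -0.5000

-0.500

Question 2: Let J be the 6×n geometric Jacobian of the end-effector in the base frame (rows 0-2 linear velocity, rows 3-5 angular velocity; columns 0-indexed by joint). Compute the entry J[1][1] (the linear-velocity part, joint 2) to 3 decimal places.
prismatic axis z_1 = (-0.7071,0.7071,0.0000)
J_v[:, 1] = z_1; J_ω[:, 1] = (0,0,0)
entry J[1][1] = 0.7071

0.707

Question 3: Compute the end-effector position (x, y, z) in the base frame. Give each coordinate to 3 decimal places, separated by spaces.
-5.467 -2.639 9.000

after link 1: o_1 = (-0.7071, -0.7071, 4.0000)
after link 2: o_2 = (-4.9497, -0.7071, 4.0000)
after link 3: o_3 = (-5.4674, -2.6390, 4.0000)
after link 4: o_4 = (-5.4674, -2.6390, 4.0000)
after link 5: o_5 = (-2.0033, -0.6390, 8.0000)
after link 6: o_6 = (-5.4674, -2.6390, 9.0000)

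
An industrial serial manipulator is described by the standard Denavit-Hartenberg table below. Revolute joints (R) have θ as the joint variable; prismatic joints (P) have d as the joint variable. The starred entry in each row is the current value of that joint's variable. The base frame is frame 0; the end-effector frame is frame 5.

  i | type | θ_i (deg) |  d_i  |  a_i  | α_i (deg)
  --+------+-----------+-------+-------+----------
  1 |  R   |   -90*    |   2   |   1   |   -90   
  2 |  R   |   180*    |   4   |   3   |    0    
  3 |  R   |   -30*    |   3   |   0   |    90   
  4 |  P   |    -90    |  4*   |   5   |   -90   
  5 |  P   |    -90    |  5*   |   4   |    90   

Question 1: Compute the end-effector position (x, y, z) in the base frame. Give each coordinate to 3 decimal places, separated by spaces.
after link 1: o_1 = (0.0000, -1.0000, 2.0000)
after link 2: o_2 = (4.0000, 2.0000, 2.0000)
after link 3: o_3 = (7.0000, 2.0000, 2.0000)
after link 4: o_4 = (2.0000, 0.0000, -1.4641)
after link 5: o_5 = (2.0000, 2.3301, -7.4282)

2.000 2.330 -7.428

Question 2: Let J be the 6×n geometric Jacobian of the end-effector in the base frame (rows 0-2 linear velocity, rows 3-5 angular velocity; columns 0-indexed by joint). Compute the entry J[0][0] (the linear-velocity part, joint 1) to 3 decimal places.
axis z_0 = ẑ; lever o_n−o_0 = (2.0000,2.3301,-7.4282)
cross product → J_v[:, 0] = (-2.3301,2.0000,0.0000)
J_ω[:, 0] = z_0
entry J[0][0] = -2.3301

-2.330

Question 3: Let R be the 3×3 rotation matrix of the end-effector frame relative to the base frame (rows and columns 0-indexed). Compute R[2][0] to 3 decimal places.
-0.866

End-effector x-axis (col 0 of R) = (0.0000,-0.5000,-0.8660)
R[2][0] = -0.8660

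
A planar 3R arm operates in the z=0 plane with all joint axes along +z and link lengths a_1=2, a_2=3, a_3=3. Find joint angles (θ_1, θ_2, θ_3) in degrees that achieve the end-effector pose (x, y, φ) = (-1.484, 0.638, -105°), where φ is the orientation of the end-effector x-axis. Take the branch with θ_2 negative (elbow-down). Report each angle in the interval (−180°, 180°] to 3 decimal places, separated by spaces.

wrist centre = target − a_3·(cos φ, sin φ) = (-0.7075, 3.5358)
cos θ_2 = (13.0023−2²−3²)/(2·2·3) = 0.0002; θ_2 = -89.9888° (elbow-down)
β = atan2(3.5358,-0.7075) = 101.3160°; ψ = atan2(-3.0000,2.0006) = -56.3022°
θ_1 = β − ψ = 157.6182°
θ_3 = φ − θ_1 − θ_2 = -172.6293° (wrapped to (-180°,180°])

157.618 -89.989 -172.629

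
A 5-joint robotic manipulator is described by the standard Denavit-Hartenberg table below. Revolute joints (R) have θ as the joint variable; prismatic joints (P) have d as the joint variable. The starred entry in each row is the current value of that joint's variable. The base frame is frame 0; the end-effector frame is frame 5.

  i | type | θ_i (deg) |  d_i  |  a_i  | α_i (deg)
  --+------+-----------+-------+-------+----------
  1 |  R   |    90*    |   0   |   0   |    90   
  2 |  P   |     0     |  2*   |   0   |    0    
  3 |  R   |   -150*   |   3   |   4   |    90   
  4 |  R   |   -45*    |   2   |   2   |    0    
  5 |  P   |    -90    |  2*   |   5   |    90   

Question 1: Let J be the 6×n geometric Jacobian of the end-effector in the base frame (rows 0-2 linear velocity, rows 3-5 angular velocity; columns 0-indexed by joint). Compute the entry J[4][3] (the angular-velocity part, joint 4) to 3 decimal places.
axis z_3 = (-0.0000,-0.5000,0.8660); lever o_n−o_3 = (-4.9497,-0.1629,4.5248)
cross product → J_v[:, 3] = (-2.1213,-4.2866,-2.4749)
J_ω[:, 3] = z_3
entry J[4][3] = -0.5000

-0.500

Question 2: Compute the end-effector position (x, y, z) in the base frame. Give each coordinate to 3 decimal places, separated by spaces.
after link 1: o_1 = (0.0000, 0.0000, 0.0000)
after link 2: o_2 = (2.0000, -0.0000, 0.0000)
after link 3: o_3 = (5.0000, -3.4641, -2.0000)
after link 4: o_4 = (3.5858, -5.6888, -0.9751)
after link 5: o_5 = (0.0503, -3.6270, 2.5248)

0.050 -3.627 2.525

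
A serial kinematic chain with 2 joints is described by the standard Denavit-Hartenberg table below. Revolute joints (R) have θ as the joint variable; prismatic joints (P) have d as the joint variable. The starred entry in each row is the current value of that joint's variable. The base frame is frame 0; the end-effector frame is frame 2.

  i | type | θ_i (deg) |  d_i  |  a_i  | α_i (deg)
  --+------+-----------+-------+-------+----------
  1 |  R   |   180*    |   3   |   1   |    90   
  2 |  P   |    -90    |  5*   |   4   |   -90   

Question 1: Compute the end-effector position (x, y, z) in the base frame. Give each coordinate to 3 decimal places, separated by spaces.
after link 1: o_1 = (-1.0000, 0.0000, 3.0000)
after link 2: o_2 = (-1.0000, 5.0000, -1.0000)

-1.000 5.000 -1.000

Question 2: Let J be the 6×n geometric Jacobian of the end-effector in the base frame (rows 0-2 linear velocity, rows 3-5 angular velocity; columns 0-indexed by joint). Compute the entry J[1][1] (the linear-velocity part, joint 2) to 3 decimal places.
prismatic axis z_1 = (0.0000,1.0000,0.0000)
J_v[:, 1] = z_1; J_ω[:, 1] = (0,0,0)
entry J[1][1] = 1.0000

1.000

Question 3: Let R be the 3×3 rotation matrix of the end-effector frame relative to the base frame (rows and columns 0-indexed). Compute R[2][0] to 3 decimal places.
-1.000

End-effector x-axis (col 0 of R) = (-0.0000,0.0000,-1.0000)
R[2][0] = -1.0000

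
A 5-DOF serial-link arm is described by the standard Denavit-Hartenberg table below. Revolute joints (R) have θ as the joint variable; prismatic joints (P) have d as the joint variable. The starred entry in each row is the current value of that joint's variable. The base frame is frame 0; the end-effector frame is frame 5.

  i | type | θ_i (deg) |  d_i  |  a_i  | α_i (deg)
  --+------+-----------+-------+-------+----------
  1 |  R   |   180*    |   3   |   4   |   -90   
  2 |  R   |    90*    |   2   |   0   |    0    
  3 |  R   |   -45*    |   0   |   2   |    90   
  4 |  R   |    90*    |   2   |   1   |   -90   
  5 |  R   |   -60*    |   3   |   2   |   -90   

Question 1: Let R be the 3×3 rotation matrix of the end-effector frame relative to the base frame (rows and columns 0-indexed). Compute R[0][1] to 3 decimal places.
-0.707

End-effector y-axis (col 1 of R) = (-0.7071,0.0000,-0.7071)
R[0][1] = -0.7071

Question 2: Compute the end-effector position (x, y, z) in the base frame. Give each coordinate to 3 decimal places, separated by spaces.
after link 1: o_1 = (-4.0000, 0.0000, 3.0000)
after link 2: o_2 = (-4.0000, -2.0000, 3.0000)
after link 3: o_3 = (-5.4142, -2.0000, 1.5858)
after link 4: o_4 = (-6.8284, -3.0000, 3.0000)
after link 5: o_5 = (-5.9319, -4.0000, 6.3461)

-5.932 -4.000 6.346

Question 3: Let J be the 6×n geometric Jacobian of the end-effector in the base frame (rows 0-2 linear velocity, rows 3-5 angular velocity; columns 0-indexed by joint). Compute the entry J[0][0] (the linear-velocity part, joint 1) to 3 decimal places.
4.000

axis z_0 = ẑ; lever o_n−o_0 = (-5.9319,-4.0000,6.3461)
cross product → J_v[:, 0] = (4.0000,-5.9319,0.0000)
J_ω[:, 0] = z_0
entry J[0][0] = 4.0000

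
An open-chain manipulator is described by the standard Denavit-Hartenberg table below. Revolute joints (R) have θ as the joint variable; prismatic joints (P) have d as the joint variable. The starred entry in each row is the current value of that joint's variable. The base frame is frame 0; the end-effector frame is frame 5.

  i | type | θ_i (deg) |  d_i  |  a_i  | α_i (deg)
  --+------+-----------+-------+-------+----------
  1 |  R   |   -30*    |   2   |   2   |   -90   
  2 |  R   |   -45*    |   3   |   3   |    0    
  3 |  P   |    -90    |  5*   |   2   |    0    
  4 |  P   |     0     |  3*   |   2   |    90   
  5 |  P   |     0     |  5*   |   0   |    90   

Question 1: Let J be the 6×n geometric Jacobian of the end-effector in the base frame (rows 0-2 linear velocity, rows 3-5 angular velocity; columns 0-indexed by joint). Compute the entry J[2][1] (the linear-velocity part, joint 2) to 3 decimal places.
axis z_1 = (0.5000,0.8660,0.0000); lever o_n−o_1 = (1.8258,11.6476,1.4142)
cross product → J_v[:, 1] = (1.2247,-0.7071,4.2426)
J_ω[:, 1] = z_1
entry J[2][1] = 4.2426

4.243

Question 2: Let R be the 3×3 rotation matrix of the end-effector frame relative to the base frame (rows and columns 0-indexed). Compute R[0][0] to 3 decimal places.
-0.612

End-effector x-axis (col 0 of R) = (-0.6124,0.3536,0.7071)
R[0][0] = -0.6124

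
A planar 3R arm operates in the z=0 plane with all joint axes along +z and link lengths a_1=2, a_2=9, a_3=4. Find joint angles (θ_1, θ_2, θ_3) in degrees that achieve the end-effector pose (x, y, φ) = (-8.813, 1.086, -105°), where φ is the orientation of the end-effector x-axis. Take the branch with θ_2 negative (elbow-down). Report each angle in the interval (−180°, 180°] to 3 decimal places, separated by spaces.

-134.990 -90.012 120.002

wrist centre = target − a_3·(cos φ, sin φ) = (-7.7777, 4.9497)
cos θ_2 = (84.9926−2²−9²)/(2·2·9) = -0.0002; θ_2 = -90.0119° (elbow-down)
β = atan2(4.9497,-7.7777) = 147.5275°; ψ = atan2(-9.0000,1.9981) = -77.4825°
θ_1 = β − ψ = 225.0100°
θ_3 = φ − θ_1 − θ_2 = 120.0018° (wrapped to (-180°,180°])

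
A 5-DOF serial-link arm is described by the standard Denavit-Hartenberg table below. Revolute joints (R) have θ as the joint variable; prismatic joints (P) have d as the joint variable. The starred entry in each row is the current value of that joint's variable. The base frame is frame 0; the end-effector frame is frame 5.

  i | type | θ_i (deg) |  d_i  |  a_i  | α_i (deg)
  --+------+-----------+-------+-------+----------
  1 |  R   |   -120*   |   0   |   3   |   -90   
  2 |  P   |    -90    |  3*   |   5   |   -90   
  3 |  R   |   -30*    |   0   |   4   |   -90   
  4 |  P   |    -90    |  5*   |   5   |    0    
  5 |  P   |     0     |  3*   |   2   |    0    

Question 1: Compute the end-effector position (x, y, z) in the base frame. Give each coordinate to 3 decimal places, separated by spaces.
-6.670 -7.696 12.464

after link 1: o_1 = (-1.5000, -2.5981, 0.0000)
after link 2: o_2 = (1.0981, -4.0981, 5.0000)
after link 3: o_3 = (2.8301, -5.0981, 8.4641)
after link 4: o_4 = (-3.4199, -7.2631, 10.9641)
after link 5: o_5 = (-6.6699, -7.6962, 12.4641)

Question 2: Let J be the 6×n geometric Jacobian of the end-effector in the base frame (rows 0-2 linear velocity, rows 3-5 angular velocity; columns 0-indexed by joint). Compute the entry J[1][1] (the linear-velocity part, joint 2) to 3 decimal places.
prismatic axis z_1 = (0.8660,-0.5000,0.0000)
J_v[:, 1] = z_1; J_ω[:, 1] = (0,0,0)
entry J[1][1] = -0.5000

-0.500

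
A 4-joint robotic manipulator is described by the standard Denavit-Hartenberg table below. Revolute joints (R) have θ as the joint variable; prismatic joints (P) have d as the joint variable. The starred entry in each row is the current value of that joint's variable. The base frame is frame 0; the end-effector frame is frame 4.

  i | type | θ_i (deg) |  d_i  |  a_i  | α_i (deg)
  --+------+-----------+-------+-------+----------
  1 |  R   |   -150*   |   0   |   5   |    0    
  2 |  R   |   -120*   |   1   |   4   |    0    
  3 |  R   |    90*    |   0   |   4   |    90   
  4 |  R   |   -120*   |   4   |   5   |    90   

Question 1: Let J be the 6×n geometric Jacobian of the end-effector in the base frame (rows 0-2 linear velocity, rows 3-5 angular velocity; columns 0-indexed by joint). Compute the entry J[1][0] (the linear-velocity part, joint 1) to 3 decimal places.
-5.830

axis z_0 = ẑ; lever o_n−o_0 = (-5.8301,5.5000,-3.3301)
cross product → J_v[:, 0] = (-5.5000,-5.8301,0.0000)
J_ω[:, 0] = z_0
entry J[1][0] = -5.8301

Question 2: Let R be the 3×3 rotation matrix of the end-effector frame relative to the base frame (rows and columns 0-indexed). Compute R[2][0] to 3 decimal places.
End-effector x-axis (col 0 of R) = (0.5000,0.0000,-0.8660)
R[2][0] = -0.8660

-0.866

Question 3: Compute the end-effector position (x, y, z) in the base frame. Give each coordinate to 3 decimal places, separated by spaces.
-5.830 5.500 -3.330

after link 1: o_1 = (-4.3301, -2.5000, 0.0000)
after link 2: o_2 = (-4.3301, 1.5000, 1.0000)
after link 3: o_3 = (-8.3301, 1.5000, 1.0000)
after link 4: o_4 = (-5.8301, 5.5000, -3.3301)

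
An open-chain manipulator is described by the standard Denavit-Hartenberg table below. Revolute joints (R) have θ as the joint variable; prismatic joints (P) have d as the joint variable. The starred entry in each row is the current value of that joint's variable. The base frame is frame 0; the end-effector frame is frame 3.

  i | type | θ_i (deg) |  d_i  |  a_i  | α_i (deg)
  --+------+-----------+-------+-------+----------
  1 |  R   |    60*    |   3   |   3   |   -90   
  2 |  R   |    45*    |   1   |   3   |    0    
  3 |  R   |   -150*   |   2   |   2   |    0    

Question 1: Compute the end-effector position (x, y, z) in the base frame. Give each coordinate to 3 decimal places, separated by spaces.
after link 1: o_1 = (1.5000, 2.5981, 3.0000)
after link 2: o_2 = (1.6946, 4.9352, 0.8787)
after link 3: o_3 = (-0.2962, 5.4869, 2.8105)

-0.296 5.487 2.811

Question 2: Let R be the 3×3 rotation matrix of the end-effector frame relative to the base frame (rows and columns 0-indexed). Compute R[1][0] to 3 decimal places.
End-effector x-axis (col 0 of R) = (-0.1294,-0.2241,0.9659)
R[1][0] = -0.2241

-0.224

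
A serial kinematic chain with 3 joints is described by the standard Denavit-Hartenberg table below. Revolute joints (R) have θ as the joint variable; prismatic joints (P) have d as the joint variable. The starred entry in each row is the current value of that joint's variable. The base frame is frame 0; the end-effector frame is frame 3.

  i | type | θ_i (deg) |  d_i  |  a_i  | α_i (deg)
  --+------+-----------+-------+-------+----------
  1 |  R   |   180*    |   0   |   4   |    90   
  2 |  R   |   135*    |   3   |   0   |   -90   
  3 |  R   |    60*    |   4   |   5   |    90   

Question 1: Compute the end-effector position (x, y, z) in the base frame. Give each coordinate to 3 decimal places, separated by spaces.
after link 1: o_1 = (-4.0000, 0.0000, 0.0000)
after link 2: o_2 = (-4.0000, 3.0000, 0.0000)
after link 3: o_3 = (0.5962, -1.3301, -1.0607)

0.596 -1.330 -1.061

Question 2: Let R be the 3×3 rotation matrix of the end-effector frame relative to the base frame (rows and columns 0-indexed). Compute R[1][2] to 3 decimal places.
End-effector z-axis (col 2 of R) = (0.6124,0.5000,0.6124)
R[1][2] = 0.5000

0.500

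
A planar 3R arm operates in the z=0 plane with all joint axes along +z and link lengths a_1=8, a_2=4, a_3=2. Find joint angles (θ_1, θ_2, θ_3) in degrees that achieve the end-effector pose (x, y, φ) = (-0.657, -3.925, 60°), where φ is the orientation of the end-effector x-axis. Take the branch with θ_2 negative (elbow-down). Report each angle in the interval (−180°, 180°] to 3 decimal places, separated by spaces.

-77.650 -134.997 -87.353

wrist centre = target − a_3·(cos φ, sin φ) = (-1.6570, -5.6571)
cos θ_2 = (34.7479−8²−4²)/(2·8·4) = -0.7071; θ_2 = -134.9966° (elbow-down)
β = atan2(-5.6571,-1.6570) = -106.3258°; ψ = atan2(-2.8286,5.1717) = -28.6757°
θ_1 = β − ψ = -77.6501°
θ_3 = φ − θ_1 − θ_2 = -87.3534° (wrapped to (-180°,180°])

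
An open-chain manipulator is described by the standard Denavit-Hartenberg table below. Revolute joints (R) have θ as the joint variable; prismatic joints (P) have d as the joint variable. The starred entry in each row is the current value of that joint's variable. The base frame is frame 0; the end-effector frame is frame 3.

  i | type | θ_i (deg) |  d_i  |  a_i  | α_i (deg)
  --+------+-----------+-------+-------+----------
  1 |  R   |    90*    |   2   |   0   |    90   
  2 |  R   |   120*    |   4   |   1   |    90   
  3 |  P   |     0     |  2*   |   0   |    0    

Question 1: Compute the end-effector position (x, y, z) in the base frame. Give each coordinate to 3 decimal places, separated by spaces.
after link 1: o_1 = (0.0000, 0.0000, 2.0000)
after link 2: o_2 = (4.0000, -0.5000, 2.8660)
after link 3: o_3 = (4.0000, 1.2321, 3.8660)

4.000 1.232 3.866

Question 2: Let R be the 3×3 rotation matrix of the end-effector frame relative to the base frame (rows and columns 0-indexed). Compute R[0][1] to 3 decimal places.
End-effector y-axis (col 1 of R) = (1.0000,-0.0000,0.0000)
R[0][1] = 1.0000

1.000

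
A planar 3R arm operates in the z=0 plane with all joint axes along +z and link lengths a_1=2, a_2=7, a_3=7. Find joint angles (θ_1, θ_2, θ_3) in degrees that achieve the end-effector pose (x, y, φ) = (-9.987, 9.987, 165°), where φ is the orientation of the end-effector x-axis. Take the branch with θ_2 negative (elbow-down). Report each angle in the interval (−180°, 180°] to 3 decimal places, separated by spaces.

wrist centre = target − a_3·(cos φ, sin φ) = (-3.2255, 8.1753)
cos θ_2 = (77.2390−2²−7²)/(2·2·7) = 0.8657; θ_2 = -30.0399° (elbow-down)
β = atan2(8.1753,-3.2255) = 111.5315°; ψ = atan2(-3.5042,8.0597) = -23.4985°
θ_1 = β − ψ = 135.0300°
θ_3 = φ − θ_1 − θ_2 = 60.0099° (wrapped to (-180°,180°])

135.030 -30.040 60.010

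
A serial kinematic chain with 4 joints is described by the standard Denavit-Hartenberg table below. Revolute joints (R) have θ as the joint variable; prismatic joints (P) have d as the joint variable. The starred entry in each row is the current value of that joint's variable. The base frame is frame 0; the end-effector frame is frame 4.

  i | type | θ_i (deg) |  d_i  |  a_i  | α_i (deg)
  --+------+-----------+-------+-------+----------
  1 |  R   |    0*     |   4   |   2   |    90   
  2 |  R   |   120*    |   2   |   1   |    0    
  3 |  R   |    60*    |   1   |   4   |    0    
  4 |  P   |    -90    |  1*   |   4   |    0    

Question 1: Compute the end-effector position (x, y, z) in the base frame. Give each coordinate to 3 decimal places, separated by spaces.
-2.500 -4.000 8.866

after link 1: o_1 = (2.0000, 0.0000, 4.0000)
after link 2: o_2 = (1.5000, -2.0000, 4.8660)
after link 3: o_3 = (-2.5000, -3.0000, 4.8660)
after link 4: o_4 = (-2.5000, -4.0000, 8.8660)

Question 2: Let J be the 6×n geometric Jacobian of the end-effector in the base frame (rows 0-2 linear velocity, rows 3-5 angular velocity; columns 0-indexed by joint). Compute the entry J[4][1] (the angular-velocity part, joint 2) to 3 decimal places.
-1.000

axis z_1 = (0.0000,-1.0000,0.0000); lever o_n−o_1 = (-4.5000,-4.0000,4.8660)
cross product → J_v[:, 1] = (-4.8660,-0.0000,-4.5000)
J_ω[:, 1] = z_1
entry J[4][1] = -1.0000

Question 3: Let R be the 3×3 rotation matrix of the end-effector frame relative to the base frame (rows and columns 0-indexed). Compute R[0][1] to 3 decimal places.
-1.000

End-effector y-axis (col 1 of R) = (-1.0000,0.0000,0.0000)
R[0][1] = -1.0000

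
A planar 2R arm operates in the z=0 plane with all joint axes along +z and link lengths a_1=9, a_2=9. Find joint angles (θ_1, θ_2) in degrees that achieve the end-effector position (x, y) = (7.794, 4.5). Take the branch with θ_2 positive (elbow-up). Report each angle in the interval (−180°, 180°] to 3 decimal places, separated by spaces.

-30.000 120.001

cos θ_2 = (80.9964−9²−9²)/(2·9·9) = -0.5000; θ_2 = 120.0015° (elbow-up)
β = atan2(4.5000,7.7940) = 30.0007°; ψ = atan2(7.7941,4.4998) = 60.0007°
θ_1 = β − ψ = -30.0000°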